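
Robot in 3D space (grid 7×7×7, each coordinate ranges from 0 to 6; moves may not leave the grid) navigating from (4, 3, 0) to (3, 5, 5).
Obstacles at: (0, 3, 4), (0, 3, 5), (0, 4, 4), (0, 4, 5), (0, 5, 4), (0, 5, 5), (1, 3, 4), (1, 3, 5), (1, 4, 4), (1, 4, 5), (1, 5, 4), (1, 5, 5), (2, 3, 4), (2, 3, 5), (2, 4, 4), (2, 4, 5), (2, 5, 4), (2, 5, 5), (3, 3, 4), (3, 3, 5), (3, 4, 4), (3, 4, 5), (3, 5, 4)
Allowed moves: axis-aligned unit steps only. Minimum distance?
8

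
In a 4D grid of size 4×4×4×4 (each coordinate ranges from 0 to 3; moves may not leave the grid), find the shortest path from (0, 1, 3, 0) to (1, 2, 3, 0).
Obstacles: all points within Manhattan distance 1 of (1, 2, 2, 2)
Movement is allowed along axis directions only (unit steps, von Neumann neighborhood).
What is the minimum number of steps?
2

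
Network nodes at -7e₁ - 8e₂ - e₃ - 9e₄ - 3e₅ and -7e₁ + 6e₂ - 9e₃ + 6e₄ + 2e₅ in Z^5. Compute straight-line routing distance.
22.5832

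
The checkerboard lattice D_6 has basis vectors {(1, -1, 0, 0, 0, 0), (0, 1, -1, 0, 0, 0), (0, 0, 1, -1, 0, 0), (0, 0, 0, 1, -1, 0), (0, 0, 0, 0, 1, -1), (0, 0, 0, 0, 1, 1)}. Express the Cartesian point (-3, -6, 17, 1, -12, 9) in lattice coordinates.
-3b₁ - 9b₂ + 8b₃ + 9b₄ - 6b₅ + 3b₆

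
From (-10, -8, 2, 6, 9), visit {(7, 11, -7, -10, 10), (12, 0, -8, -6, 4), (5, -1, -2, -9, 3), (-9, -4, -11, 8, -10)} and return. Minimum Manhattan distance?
196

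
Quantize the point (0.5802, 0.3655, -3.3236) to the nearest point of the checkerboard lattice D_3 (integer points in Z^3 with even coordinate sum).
(1, 0, -3)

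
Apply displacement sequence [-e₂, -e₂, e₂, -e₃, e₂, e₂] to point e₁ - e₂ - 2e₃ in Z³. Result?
(1, 0, -3)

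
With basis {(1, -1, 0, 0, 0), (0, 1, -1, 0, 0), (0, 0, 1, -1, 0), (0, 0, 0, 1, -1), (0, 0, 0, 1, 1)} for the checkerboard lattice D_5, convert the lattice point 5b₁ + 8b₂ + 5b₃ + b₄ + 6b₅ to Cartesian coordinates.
(5, 3, -3, 2, 5)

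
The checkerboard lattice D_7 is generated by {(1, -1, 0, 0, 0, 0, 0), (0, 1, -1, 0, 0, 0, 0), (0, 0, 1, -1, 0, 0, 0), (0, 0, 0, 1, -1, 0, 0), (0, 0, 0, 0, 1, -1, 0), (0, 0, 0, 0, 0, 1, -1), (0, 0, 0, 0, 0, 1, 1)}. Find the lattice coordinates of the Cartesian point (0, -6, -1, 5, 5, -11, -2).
-6b₂ - 7b₃ - 2b₄ + 3b₅ - 3b₆ - 5b₇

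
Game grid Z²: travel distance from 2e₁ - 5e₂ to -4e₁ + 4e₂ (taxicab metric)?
15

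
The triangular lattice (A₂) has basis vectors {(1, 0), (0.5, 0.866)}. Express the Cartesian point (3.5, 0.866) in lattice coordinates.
3b₁ + b₂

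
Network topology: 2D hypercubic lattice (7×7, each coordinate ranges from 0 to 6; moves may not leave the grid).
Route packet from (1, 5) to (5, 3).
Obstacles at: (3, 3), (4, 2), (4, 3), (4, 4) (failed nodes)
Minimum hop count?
6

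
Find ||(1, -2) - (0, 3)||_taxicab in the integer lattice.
6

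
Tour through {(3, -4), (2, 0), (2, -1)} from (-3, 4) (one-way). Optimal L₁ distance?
14
(one optimal route: (-3, 4) → (2, 0) → (2, -1) → (3, -4))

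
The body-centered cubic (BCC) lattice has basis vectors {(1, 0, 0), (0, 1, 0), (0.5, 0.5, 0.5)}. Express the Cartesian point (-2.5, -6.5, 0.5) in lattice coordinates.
-3b₁ - 7b₂ + b₃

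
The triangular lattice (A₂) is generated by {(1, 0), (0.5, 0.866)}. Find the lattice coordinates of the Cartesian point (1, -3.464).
3b₁ - 4b₂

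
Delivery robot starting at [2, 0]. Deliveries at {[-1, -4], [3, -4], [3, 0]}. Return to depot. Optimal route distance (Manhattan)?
16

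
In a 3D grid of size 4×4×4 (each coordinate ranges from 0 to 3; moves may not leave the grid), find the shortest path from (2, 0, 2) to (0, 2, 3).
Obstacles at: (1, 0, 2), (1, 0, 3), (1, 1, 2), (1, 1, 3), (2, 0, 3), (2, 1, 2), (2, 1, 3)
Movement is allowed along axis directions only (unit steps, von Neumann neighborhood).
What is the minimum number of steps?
7
(one shortest path: (2, 0, 2) → (3, 0, 2) → (3, 1, 2) → (3, 2, 2) → (2, 2, 2) → (1, 2, 2) → (0, 2, 2) → (0, 2, 3))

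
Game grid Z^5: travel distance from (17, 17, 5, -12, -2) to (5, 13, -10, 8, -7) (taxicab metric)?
56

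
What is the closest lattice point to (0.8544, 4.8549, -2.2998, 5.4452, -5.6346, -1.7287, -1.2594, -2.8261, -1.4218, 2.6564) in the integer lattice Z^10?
(1, 5, -2, 5, -6, -2, -1, -3, -1, 3)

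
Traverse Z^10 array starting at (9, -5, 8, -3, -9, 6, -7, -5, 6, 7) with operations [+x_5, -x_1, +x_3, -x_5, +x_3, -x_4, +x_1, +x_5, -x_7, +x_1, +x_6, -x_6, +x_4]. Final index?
(10, -5, 10, -3, -8, 6, -8, -5, 6, 7)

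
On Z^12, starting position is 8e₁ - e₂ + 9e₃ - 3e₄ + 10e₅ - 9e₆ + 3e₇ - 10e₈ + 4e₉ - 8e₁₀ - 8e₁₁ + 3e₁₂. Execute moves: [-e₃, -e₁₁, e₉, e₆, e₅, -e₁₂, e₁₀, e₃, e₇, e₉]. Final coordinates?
(8, -1, 9, -3, 11, -8, 4, -10, 6, -7, -9, 2)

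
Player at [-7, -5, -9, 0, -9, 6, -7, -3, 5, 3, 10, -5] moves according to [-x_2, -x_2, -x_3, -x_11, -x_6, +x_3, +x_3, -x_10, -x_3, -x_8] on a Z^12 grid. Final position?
(-7, -7, -9, 0, -9, 5, -7, -4, 5, 2, 9, -5)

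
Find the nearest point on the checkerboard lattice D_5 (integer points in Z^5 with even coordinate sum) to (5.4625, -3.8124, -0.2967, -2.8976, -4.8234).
(6, -4, 0, -3, -5)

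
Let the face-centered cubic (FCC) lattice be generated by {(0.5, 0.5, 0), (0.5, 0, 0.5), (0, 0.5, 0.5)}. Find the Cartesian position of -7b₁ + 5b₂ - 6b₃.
(-1, -6.5, -0.5)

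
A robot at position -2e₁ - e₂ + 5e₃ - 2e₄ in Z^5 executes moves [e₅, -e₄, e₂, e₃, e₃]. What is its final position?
(-2, 0, 7, -3, 1)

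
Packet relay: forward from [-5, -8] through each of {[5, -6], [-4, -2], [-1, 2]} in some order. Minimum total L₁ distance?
28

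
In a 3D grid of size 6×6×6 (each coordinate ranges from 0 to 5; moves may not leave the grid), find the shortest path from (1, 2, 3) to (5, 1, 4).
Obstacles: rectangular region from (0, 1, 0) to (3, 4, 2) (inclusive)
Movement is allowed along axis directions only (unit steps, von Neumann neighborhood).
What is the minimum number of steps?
6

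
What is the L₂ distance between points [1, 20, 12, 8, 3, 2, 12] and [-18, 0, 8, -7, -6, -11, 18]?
35.8887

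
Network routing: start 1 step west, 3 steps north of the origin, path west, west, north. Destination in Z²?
(-3, 4)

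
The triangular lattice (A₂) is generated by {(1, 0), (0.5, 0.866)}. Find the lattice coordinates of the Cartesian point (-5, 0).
-5b₁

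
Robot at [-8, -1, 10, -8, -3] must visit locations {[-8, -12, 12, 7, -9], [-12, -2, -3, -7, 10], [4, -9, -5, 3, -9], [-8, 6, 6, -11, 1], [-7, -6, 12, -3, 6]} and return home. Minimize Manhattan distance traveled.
196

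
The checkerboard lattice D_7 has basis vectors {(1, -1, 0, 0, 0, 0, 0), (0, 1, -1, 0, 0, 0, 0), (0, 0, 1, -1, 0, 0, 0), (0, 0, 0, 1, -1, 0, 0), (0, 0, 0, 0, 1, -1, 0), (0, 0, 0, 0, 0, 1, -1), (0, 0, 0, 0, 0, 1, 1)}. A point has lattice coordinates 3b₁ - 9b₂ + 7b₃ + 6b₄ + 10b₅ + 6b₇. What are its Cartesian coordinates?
(3, -12, 16, -1, 4, -4, 6)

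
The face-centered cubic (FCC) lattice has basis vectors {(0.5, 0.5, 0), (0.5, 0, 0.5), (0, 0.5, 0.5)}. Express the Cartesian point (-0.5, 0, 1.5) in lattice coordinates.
-2b₁ + b₂ + 2b₃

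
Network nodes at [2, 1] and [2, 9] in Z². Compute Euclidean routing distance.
8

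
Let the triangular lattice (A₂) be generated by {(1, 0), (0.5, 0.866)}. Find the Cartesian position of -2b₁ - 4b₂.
(-4, -3.464)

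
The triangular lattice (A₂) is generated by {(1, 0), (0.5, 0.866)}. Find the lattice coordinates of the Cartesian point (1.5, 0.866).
b₁ + b₂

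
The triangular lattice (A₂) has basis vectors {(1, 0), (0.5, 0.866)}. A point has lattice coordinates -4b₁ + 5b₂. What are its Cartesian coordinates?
(-1.5, 4.33)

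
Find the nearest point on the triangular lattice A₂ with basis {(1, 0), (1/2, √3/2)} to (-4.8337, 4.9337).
(-5, 5.196)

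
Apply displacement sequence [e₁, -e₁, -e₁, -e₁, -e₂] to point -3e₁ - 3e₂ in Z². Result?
(-5, -4)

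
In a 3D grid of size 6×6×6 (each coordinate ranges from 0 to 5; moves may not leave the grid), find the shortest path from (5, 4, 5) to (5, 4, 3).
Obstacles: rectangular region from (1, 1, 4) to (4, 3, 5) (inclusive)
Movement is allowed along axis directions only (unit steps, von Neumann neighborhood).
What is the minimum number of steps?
2
(one shortest path: (5, 4, 5) → (5, 4, 4) → (5, 4, 3))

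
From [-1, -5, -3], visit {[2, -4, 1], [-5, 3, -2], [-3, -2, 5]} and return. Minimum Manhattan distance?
46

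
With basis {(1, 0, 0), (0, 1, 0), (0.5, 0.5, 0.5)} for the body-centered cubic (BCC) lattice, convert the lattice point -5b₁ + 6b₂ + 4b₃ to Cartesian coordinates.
(-3, 8, 2)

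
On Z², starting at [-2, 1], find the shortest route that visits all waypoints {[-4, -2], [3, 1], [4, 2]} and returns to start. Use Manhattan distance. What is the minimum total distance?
24
(one optimal route: (-2, 1) → (-4, -2) → (3, 1) → (4, 2) → (-2, 1))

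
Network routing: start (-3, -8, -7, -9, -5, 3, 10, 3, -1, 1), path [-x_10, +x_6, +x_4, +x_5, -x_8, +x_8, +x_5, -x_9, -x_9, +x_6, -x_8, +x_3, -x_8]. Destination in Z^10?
(-3, -8, -6, -8, -3, 5, 10, 1, -3, 0)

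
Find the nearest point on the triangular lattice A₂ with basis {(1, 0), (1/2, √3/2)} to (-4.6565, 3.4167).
(-5, 3.464)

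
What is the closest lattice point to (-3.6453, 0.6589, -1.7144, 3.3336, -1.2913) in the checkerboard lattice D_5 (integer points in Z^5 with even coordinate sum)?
(-3, 1, -2, 3, -1)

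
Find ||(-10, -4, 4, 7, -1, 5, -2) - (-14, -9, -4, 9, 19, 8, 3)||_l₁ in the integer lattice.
47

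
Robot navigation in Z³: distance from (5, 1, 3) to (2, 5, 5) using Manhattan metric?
9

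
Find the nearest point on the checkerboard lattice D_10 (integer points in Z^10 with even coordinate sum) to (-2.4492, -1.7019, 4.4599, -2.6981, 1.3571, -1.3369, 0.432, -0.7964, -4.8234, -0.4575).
(-2, -2, 5, -3, 1, -1, 0, -1, -5, 0)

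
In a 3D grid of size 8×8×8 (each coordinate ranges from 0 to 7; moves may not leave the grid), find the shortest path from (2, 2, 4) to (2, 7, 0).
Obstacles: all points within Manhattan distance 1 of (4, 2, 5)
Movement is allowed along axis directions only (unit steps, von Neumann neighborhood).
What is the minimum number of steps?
9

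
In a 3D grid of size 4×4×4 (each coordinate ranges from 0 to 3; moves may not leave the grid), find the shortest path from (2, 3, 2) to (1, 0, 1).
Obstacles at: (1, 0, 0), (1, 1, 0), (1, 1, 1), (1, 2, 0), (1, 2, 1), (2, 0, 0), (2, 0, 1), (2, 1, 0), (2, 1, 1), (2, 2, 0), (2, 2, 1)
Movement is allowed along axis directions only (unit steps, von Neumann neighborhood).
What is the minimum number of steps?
5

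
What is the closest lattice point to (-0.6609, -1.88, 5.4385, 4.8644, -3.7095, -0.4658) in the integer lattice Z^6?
(-1, -2, 5, 5, -4, 0)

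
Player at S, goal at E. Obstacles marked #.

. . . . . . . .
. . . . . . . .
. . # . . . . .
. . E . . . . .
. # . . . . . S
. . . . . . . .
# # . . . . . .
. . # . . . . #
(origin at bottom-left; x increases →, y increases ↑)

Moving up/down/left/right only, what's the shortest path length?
6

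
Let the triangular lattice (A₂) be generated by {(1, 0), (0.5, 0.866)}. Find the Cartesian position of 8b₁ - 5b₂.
(5.5, -4.33)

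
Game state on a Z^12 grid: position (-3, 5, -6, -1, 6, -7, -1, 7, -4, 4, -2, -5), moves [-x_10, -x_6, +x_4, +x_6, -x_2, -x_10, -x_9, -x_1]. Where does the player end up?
(-4, 4, -6, 0, 6, -7, -1, 7, -5, 2, -2, -5)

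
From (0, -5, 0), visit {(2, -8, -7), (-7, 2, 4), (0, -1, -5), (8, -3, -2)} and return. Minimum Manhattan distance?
76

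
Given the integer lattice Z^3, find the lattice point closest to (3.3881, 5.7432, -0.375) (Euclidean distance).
(3, 6, 0)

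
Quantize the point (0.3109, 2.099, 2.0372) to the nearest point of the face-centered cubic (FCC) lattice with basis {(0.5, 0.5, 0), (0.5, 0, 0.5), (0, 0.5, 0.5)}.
(0, 2, 2)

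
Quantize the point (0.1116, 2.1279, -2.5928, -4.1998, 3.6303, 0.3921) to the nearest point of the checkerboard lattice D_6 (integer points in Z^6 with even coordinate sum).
(0, 2, -2, -4, 4, 0)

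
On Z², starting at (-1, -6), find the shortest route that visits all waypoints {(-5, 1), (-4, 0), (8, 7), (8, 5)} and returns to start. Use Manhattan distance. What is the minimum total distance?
52
(one optimal route: (-1, -6) → (-4, 0) → (-5, 1) → (8, 7) → (8, 5) → (-1, -6))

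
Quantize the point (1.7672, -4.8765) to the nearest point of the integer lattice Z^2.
(2, -5)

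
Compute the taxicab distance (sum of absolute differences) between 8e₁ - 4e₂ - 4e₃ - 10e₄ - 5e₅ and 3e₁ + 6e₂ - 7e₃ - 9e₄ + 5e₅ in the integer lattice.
29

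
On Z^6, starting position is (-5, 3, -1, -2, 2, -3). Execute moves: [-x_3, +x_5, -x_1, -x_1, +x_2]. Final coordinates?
(-7, 4, -2, -2, 3, -3)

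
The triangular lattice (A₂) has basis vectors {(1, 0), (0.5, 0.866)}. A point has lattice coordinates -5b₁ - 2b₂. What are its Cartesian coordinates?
(-6, -1.732)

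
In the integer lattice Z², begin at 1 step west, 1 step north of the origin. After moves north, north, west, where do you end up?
(-2, 3)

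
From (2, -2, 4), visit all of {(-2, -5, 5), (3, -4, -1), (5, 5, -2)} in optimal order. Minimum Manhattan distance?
32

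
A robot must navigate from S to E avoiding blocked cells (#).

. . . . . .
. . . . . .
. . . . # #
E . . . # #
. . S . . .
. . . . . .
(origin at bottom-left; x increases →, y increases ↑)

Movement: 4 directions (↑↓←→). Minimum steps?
3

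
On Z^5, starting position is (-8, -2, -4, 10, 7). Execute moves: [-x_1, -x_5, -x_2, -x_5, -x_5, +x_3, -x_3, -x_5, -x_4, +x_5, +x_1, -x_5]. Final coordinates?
(-8, -3, -4, 9, 3)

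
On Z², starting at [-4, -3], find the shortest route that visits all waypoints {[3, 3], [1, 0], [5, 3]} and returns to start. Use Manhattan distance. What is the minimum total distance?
30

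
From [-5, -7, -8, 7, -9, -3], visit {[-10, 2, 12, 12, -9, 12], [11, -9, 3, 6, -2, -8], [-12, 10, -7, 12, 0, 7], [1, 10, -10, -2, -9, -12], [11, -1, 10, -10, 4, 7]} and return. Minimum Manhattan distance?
304
(one optimal route: (-5, -7, -8, 7, -9, -3) → (11, -9, 3, 6, -2, -8) → (11, -1, 10, -10, 4, 7) → (-10, 2, 12, 12, -9, 12) → (-12, 10, -7, 12, 0, 7) → (1, 10, -10, -2, -9, -12) → (-5, -7, -8, 7, -9, -3))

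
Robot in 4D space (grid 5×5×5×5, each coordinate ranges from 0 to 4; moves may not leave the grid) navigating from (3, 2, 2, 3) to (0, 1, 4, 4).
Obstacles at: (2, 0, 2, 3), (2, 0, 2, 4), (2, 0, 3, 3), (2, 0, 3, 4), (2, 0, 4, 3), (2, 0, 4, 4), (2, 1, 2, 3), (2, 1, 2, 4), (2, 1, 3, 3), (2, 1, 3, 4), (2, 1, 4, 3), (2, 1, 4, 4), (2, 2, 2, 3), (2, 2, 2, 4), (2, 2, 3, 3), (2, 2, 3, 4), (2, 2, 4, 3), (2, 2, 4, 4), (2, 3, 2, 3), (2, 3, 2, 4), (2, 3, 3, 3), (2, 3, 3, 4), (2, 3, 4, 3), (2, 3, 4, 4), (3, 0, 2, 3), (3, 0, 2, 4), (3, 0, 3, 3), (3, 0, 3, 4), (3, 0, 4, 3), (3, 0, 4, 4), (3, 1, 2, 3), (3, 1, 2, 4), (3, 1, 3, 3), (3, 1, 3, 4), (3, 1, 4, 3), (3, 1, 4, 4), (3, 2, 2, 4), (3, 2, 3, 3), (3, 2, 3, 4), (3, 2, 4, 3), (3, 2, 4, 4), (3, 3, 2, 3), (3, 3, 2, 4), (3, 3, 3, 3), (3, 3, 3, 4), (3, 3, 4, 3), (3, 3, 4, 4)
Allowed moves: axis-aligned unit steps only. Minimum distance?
9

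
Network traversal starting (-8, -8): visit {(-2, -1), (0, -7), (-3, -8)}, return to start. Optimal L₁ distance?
30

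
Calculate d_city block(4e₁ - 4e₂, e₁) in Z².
7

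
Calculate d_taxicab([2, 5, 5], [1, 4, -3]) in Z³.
10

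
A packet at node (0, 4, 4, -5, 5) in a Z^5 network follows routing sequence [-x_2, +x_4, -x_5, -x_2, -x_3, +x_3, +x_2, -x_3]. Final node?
(0, 3, 3, -4, 4)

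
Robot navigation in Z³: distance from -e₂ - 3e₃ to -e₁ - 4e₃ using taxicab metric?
3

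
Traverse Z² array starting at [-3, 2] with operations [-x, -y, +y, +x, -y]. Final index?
(-3, 1)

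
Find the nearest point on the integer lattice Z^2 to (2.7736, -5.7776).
(3, -6)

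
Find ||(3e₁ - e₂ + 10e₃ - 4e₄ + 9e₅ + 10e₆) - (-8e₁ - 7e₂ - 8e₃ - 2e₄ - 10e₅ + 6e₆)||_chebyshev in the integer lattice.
19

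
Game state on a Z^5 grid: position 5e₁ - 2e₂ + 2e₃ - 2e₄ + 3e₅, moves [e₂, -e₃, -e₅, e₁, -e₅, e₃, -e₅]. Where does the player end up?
(6, -1, 2, -2, 0)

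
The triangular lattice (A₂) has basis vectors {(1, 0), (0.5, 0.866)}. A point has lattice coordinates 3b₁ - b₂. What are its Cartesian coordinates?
(2.5, -0.866)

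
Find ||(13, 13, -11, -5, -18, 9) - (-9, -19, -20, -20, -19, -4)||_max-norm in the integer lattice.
32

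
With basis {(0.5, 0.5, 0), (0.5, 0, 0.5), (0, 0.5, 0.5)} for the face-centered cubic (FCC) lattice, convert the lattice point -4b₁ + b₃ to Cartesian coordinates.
(-2, -1.5, 0.5)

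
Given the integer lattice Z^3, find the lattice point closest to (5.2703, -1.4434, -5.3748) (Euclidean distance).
(5, -1, -5)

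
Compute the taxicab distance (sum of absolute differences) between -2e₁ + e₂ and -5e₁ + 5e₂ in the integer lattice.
7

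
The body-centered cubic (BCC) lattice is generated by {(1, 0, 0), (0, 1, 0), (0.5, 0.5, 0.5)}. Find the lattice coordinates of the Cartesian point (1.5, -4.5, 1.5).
-6b₂ + 3b₃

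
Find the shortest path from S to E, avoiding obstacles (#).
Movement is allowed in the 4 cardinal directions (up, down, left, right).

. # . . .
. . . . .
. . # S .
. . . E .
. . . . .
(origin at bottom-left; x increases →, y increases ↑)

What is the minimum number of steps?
1
(one shortest path: (3, 2) → (3, 1))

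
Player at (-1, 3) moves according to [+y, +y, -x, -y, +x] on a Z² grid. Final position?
(-1, 4)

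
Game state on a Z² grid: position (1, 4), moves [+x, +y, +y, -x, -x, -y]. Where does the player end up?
(0, 5)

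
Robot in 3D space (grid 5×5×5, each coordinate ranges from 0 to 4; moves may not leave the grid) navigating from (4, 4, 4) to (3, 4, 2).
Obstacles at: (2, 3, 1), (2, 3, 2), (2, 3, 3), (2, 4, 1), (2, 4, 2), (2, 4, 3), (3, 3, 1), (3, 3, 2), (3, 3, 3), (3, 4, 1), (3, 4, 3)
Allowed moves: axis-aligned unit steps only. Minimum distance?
3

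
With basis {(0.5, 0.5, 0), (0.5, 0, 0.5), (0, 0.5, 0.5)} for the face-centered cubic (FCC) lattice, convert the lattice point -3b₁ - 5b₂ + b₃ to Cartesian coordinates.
(-4, -1, -2)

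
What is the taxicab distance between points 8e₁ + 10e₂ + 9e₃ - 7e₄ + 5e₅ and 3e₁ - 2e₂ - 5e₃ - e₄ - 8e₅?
50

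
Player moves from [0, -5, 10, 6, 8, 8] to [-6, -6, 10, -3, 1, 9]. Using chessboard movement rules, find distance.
9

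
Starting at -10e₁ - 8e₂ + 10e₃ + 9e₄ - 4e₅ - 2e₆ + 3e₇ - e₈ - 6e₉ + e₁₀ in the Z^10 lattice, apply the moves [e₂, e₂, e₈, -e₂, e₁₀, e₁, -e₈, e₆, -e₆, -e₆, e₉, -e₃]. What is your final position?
(-9, -7, 9, 9, -4, -3, 3, -1, -5, 2)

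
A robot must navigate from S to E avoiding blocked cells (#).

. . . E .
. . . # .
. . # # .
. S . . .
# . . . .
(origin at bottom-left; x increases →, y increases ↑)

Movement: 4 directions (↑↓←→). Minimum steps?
5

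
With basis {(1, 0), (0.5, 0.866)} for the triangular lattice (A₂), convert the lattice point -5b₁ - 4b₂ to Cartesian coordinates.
(-7, -3.464)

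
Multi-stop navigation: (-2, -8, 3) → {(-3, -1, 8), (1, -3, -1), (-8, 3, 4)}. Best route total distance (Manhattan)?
40
(one optimal route: (-2, -8, 3) → (1, -3, -1) → (-3, -1, 8) → (-8, 3, 4))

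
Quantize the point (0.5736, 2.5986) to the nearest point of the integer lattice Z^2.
(1, 3)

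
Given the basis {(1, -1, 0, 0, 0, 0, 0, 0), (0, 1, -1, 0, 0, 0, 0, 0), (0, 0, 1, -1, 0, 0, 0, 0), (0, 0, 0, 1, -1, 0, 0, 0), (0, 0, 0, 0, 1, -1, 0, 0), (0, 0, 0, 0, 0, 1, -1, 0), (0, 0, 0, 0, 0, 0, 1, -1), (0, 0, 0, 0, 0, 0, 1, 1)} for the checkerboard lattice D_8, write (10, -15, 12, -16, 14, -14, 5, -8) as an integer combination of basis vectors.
10b₁ - 5b₂ + 7b₃ - 9b₄ + 5b₅ - 9b₆ + 2b₇ - 6b₈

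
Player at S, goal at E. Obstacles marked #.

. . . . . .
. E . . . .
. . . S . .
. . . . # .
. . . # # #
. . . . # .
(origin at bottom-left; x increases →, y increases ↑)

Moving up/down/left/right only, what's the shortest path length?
3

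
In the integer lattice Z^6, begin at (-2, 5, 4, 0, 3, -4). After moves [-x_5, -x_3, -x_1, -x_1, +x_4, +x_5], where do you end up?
(-4, 5, 3, 1, 3, -4)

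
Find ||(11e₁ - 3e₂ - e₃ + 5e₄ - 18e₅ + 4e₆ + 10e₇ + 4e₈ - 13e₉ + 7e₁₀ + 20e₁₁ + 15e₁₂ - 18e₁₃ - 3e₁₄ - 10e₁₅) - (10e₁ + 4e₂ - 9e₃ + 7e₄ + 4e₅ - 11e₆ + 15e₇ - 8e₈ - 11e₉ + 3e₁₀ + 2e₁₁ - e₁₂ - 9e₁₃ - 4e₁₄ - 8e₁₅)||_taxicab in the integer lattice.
124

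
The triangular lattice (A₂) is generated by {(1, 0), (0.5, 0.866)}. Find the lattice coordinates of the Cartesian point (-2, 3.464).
-4b₁ + 4b₂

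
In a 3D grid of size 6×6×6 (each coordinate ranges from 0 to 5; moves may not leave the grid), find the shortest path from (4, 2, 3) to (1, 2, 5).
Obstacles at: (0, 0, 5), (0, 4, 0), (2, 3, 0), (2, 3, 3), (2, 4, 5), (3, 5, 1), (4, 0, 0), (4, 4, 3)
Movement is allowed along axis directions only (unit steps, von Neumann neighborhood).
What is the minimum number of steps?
5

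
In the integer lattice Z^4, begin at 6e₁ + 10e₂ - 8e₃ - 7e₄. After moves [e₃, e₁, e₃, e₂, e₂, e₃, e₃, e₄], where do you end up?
(7, 12, -4, -6)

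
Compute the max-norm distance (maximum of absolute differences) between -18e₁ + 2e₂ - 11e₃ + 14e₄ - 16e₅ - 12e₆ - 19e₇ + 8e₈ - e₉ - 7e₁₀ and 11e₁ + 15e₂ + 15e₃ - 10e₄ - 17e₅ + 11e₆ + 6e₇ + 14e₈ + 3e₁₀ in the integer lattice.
29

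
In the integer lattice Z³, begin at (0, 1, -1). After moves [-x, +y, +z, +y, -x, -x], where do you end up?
(-3, 3, 0)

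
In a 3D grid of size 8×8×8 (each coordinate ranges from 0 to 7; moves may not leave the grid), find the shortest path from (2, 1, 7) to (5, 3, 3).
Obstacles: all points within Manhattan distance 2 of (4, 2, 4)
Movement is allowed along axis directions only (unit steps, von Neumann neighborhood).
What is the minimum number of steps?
11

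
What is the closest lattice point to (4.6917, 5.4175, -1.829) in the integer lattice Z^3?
(5, 5, -2)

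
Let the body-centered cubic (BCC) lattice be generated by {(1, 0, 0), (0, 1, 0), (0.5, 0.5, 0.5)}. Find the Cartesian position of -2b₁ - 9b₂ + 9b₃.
(2.5, -4.5, 4.5)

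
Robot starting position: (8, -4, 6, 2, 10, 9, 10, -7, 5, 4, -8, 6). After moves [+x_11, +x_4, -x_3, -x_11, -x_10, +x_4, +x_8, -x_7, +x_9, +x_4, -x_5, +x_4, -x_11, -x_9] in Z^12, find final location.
(8, -4, 5, 6, 9, 9, 9, -6, 5, 3, -9, 6)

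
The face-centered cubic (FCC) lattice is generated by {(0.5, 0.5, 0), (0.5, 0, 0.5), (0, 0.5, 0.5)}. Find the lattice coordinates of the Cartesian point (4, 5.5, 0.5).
9b₁ - b₂ + 2b₃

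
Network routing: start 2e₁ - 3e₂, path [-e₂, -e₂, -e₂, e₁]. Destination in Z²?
(3, -6)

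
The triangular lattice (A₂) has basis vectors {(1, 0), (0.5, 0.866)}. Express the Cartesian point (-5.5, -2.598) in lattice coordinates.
-4b₁ - 3b₂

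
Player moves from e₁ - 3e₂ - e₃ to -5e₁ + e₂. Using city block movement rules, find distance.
11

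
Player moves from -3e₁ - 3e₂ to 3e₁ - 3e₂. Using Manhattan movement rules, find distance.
6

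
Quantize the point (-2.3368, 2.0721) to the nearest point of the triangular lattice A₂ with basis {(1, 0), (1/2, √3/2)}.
(-2, 1.732)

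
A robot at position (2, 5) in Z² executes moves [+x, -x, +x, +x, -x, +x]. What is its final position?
(4, 5)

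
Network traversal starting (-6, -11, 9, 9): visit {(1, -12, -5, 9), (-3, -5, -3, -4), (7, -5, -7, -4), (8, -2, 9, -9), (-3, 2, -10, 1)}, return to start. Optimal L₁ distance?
152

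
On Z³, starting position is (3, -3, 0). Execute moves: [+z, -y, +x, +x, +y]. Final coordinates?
(5, -3, 1)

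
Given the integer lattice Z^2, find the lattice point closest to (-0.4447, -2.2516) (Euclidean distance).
(0, -2)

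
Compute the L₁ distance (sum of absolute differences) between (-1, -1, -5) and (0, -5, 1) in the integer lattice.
11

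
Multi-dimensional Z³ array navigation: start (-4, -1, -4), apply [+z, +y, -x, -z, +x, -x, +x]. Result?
(-4, 0, -4)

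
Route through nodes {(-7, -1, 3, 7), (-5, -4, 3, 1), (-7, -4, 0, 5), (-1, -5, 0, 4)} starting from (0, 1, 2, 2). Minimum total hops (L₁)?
38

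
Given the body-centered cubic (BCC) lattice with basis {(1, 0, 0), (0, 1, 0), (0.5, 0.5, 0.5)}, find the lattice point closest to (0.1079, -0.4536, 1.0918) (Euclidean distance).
(0, 0, 1)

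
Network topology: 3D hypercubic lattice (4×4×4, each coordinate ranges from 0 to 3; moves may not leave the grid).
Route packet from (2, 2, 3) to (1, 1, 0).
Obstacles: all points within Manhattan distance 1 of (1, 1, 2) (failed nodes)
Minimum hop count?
5
(one shortest path: (2, 2, 3) → (2, 2, 2) → (2, 2, 1) → (1, 2, 1) → (1, 2, 0) → (1, 1, 0))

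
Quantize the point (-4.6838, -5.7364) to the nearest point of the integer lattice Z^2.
(-5, -6)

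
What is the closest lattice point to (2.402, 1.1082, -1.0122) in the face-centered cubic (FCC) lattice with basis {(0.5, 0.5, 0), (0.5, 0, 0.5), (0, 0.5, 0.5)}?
(2.5, 1.5, -1)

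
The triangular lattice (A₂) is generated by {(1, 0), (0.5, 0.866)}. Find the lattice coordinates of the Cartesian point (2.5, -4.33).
5b₁ - 5b₂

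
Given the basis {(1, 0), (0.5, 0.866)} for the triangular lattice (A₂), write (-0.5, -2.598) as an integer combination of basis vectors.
b₁ - 3b₂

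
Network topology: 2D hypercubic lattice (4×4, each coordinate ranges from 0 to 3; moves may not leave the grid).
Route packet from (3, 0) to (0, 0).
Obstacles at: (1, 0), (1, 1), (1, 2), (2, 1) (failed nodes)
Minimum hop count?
9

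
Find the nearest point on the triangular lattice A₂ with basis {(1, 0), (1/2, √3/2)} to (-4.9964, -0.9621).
(-4.5, -0.866)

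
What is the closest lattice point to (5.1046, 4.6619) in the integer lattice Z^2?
(5, 5)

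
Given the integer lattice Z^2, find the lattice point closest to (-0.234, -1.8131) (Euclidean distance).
(0, -2)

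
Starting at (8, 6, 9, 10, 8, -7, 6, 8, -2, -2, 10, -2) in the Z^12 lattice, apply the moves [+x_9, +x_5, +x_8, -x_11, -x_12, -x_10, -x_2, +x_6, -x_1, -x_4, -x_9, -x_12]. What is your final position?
(7, 5, 9, 9, 9, -6, 6, 9, -2, -3, 9, -4)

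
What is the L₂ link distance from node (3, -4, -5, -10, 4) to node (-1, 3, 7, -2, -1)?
17.2627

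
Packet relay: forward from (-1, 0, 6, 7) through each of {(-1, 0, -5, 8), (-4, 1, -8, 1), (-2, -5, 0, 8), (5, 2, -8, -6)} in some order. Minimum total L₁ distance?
55
(one optimal route: (-1, 0, 6, 7) → (-2, -5, 0, 8) → (-1, 0, -5, 8) → (-4, 1, -8, 1) → (5, 2, -8, -6))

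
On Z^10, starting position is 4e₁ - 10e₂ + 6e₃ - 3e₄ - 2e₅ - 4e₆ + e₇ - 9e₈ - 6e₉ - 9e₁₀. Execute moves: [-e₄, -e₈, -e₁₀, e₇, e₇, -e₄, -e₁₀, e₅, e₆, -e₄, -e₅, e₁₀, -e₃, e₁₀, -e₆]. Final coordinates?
(4, -10, 5, -6, -2, -4, 3, -10, -6, -9)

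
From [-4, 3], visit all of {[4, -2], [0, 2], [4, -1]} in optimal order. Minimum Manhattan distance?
13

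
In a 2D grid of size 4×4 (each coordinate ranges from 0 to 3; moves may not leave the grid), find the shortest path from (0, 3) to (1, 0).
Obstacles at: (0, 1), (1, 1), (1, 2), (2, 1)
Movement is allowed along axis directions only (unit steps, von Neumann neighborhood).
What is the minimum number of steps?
8
(one shortest path: (0, 3) → (1, 3) → (2, 3) → (3, 3) → (3, 2) → (3, 1) → (3, 0) → (2, 0) → (1, 0))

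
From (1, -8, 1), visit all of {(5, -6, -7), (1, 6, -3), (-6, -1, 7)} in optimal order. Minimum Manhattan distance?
58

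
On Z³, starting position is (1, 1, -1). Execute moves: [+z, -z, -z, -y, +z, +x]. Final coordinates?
(2, 0, -1)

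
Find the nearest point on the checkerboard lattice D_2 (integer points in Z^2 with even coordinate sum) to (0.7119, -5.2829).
(1, -5)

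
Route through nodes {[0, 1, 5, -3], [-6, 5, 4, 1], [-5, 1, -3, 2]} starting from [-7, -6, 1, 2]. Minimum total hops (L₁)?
41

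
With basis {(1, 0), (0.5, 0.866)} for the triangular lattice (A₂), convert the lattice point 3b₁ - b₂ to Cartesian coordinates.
(2.5, -0.866)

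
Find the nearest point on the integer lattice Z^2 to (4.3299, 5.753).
(4, 6)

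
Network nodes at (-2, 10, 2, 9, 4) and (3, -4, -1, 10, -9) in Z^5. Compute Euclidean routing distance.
20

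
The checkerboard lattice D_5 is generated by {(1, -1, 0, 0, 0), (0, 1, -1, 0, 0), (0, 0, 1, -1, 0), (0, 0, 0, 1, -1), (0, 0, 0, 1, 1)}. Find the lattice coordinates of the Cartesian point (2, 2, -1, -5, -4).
2b₁ + 4b₂ + 3b₃ + b₄ - 3b₅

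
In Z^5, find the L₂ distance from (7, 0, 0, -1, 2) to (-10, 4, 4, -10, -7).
21.9773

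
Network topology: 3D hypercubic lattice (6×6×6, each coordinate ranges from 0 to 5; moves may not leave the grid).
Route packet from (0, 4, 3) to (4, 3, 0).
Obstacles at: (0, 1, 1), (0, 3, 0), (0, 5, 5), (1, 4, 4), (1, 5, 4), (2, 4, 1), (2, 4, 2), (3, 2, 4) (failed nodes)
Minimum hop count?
8
(one shortest path: (0, 4, 3) → (1, 4, 3) → (2, 4, 3) → (3, 4, 3) → (4, 4, 3) → (4, 3, 3) → (4, 3, 2) → (4, 3, 1) → (4, 3, 0))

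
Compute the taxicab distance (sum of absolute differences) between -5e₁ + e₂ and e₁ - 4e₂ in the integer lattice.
11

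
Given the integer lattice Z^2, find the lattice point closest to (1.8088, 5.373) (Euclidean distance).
(2, 5)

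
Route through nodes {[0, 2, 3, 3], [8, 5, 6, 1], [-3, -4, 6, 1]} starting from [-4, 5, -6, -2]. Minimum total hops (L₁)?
55
(one optimal route: (-4, 5, -6, -2) → (0, 2, 3, 3) → (-3, -4, 6, 1) → (8, 5, 6, 1))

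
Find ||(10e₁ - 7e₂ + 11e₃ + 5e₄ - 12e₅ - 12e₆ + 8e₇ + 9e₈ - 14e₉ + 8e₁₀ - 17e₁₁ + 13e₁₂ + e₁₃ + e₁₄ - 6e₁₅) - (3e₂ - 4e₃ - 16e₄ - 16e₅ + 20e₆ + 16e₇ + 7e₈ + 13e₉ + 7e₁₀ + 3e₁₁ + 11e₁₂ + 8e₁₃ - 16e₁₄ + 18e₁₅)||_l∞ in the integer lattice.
32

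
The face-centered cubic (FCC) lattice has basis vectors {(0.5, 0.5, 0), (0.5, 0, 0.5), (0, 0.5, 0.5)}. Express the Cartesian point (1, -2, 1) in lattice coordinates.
-2b₁ + 4b₂ - 2b₃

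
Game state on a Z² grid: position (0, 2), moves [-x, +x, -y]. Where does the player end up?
(0, 1)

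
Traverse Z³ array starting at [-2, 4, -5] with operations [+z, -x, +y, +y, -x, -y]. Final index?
(-4, 5, -4)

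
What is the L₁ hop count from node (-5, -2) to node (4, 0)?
11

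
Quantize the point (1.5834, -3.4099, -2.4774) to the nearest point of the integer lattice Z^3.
(2, -3, -2)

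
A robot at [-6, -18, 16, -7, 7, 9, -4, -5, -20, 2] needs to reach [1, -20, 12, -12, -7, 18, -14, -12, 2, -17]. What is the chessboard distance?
22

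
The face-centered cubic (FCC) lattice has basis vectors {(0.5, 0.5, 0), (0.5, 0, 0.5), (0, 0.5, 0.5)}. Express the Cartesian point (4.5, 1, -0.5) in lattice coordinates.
6b₁ + 3b₂ - 4b₃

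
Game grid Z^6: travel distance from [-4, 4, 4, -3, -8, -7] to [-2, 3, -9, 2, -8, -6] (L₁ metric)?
22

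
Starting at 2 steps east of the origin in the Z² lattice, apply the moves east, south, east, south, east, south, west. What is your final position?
(4, -3)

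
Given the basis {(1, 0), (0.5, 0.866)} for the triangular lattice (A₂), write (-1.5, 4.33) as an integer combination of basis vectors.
-4b₁ + 5b₂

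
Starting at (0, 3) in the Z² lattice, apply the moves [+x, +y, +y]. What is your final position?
(1, 5)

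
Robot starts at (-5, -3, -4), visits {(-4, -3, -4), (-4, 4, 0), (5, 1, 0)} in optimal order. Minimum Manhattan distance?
24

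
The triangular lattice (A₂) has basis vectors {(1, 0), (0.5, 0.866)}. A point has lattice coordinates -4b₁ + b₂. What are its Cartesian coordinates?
(-3.5, 0.866)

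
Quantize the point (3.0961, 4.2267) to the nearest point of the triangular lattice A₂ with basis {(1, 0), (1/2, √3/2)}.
(3.5, 4.33)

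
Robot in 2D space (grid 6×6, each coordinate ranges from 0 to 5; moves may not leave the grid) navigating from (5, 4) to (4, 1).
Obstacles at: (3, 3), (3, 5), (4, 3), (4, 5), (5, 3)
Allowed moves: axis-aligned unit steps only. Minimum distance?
8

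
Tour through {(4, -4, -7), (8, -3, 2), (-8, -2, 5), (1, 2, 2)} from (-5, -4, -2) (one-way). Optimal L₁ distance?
54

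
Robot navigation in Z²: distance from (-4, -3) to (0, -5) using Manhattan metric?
6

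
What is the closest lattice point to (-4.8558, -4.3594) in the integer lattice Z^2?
(-5, -4)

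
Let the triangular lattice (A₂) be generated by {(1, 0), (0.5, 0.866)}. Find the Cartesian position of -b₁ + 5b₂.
(1.5, 4.33)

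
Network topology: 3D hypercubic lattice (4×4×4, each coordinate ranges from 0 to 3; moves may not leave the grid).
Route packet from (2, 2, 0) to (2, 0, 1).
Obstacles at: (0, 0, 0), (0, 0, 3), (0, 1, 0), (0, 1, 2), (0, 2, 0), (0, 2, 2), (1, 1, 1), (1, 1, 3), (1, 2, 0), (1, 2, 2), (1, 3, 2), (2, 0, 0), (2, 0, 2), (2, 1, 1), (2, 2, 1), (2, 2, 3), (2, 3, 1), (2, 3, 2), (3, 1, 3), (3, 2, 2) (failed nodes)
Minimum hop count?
5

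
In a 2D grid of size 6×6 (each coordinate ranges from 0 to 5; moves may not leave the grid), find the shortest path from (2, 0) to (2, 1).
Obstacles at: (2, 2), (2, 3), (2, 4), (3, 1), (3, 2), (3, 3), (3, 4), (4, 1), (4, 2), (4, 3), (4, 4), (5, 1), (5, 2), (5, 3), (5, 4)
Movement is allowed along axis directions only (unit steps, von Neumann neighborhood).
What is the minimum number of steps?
1
(one shortest path: (2, 0) → (2, 1))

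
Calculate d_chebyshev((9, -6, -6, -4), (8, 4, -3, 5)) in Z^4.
10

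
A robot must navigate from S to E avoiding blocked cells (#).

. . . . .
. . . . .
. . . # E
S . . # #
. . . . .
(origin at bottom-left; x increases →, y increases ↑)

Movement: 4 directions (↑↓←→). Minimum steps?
7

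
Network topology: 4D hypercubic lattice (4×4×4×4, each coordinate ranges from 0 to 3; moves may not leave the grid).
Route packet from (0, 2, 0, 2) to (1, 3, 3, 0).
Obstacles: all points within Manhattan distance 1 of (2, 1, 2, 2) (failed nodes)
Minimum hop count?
7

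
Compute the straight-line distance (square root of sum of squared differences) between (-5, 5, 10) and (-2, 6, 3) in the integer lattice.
7.68115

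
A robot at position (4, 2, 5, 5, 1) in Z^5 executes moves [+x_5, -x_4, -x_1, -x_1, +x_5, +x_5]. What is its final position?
(2, 2, 5, 4, 4)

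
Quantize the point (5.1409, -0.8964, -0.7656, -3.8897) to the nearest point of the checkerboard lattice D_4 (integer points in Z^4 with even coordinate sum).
(5, -1, 0, -4)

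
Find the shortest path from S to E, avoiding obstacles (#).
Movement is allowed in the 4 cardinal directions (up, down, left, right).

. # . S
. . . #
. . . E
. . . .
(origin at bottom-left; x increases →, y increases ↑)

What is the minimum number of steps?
4
(one shortest path: (3, 3) → (2, 3) → (2, 2) → (2, 1) → (3, 1))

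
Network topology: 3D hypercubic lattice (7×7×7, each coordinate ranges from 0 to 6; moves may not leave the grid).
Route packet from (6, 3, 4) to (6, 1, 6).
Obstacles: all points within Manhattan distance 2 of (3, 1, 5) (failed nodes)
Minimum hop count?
4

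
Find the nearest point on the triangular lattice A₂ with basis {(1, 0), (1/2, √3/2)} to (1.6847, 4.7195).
(1.5, 4.33)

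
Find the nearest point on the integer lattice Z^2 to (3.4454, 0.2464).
(3, 0)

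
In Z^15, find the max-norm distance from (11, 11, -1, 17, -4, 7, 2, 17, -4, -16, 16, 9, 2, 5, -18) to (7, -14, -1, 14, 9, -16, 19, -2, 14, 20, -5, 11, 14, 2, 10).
36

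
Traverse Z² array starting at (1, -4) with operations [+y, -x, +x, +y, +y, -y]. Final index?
(1, -2)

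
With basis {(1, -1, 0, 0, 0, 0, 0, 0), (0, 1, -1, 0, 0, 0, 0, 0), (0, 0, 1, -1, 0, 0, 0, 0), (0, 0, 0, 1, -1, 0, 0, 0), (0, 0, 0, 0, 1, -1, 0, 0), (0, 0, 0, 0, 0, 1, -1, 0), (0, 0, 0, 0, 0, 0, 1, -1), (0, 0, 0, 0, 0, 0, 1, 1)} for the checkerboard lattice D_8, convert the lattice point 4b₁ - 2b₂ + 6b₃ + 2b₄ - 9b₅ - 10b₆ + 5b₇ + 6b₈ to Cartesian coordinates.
(4, -6, 8, -4, -11, -1, 21, 1)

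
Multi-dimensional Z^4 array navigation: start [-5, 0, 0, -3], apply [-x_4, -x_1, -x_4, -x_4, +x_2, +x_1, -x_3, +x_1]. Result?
(-4, 1, -1, -6)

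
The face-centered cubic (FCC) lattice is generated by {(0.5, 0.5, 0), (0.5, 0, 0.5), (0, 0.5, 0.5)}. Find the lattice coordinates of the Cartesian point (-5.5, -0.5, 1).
-7b₁ - 4b₂ + 6b₃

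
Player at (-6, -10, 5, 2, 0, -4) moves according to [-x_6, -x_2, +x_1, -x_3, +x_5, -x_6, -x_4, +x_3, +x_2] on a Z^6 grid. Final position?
(-5, -10, 5, 1, 1, -6)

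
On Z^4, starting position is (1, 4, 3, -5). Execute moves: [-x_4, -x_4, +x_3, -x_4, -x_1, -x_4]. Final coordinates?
(0, 4, 4, -9)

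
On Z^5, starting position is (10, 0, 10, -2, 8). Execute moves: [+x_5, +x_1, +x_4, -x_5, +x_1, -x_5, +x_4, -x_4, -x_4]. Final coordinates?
(12, 0, 10, -2, 7)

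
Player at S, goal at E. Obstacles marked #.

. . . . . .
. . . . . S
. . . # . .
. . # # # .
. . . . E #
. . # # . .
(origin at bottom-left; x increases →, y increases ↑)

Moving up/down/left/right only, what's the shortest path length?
10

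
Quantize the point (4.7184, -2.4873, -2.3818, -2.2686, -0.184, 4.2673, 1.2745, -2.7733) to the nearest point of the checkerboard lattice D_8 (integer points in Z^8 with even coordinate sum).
(5, -3, -2, -2, 0, 4, 1, -3)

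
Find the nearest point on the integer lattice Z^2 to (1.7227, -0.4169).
(2, 0)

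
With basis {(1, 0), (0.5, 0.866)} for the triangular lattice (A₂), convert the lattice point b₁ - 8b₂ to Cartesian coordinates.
(-3, -6.928)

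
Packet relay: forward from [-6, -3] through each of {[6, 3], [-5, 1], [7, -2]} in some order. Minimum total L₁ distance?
24
(one optimal route: (-6, -3) → (-5, 1) → (6, 3) → (7, -2))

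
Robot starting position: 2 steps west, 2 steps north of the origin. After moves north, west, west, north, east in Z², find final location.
(-3, 4)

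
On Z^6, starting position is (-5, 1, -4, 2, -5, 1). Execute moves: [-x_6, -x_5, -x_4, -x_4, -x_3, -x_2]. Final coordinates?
(-5, 0, -5, 0, -6, 0)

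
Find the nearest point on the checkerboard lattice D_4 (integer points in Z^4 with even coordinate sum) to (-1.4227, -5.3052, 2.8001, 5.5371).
(-1, -5, 3, 5)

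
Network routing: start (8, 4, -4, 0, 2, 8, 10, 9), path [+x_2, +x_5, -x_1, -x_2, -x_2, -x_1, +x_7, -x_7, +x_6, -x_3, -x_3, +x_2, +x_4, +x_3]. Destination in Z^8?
(6, 4, -5, 1, 3, 9, 10, 9)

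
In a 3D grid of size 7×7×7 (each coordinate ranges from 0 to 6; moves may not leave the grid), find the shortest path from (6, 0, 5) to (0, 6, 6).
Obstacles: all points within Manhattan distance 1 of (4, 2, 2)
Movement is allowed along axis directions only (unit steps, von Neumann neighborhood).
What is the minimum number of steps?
13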